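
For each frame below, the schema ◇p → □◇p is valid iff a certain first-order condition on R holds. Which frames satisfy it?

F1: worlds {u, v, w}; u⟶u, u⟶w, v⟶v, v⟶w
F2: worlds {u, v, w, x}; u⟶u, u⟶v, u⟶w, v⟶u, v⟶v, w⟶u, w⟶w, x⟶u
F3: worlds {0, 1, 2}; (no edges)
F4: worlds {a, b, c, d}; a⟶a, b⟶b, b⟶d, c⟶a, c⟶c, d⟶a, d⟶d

F3

Frame correspondent (Sahlqvist): ∀x ∀y ∀z (Rxy ∧ Rxz → Ryz) — i.e. the Euclidean property.
F1: fails — Ruw and Ruw but not Rww.
F2: fails — Ruv and Ruw but not Rvw.
F3: holds.
F4: fails — Rbd and Rbb but not Rdb.
Valid on: F3.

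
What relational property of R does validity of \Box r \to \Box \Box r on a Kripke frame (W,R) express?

Suppose □r→□□r is valid. Take Rxy, Ryz and set V(r)={w : Rxw}. Then □r at x, so □□r at x, so □r at y, so r at z, i.e. Rxz.

Transitivity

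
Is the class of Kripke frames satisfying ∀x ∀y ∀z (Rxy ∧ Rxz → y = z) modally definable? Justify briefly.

Definable; ◇q → □q defines it

This is a Sahlqvist condition; the CD axiom ◇q → □q defines it.
Suppose ◇q→□q is valid. Take Rxy, Rxz and set V(q)={y}. Then ◇q at x, so □q at x, so q at z, i.e. z=y.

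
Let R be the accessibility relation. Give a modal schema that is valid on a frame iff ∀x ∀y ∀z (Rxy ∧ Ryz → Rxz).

□r → □□r

The condition is transitivity. The 4 schema □r → □□r defines it.
Suppose □r→□□r is valid. Take Rxy, Ryz and set V(r)={w : Rxw}. Then □r at x, so □□r at x, so □r at y, so r at z, i.e. Rxz.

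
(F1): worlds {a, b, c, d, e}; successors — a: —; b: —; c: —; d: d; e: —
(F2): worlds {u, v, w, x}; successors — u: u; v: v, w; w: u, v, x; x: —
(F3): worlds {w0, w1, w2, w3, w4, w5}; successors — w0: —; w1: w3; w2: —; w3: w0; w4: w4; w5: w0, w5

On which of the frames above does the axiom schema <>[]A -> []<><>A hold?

(F1)

The schema corresponds to a generalized confluence (Geach) condition: forall x forall y forall z ((xRy & xRz) -> exists w (yRw & z R^2 w)).
(F1): satisfies the condition.
(F2): fails — wRu, wRx but no t with uRt and xR²t.
(F3): fails — w1Rw3, w1Rw3 but no w with w3Rw and w3R²w.
Valid on: (F1).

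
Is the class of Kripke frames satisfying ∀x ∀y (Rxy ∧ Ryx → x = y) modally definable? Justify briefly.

If a class were modally definable it would be closed under surjective bounded morphisms (Goldblatt–Thomason).
The 8-cycle (worlds 0,1,2,3,4,5,6,7 with 0→1→2→3→4→5→6→7→0) is antisymmetric. Sending even-indexed worlds to • and odd-indexed worlds to ∘ is a surjective bounded morphism onto the two-world frame with •↔∘, which is not antisymmetric.
Hence antisymmetry is not modally definable.

Not definable by any modal formula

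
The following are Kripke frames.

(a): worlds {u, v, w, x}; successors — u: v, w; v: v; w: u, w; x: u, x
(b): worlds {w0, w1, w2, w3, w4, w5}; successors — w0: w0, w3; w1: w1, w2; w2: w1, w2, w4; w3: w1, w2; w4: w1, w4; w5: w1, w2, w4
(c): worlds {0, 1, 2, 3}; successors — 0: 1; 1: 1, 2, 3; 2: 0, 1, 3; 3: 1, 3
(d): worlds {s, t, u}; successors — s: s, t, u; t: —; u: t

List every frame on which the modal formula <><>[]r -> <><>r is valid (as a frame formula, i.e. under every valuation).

(a), (b), (c)

Frame correspondent (Sahlqvist): forall x forall y (x R^2 y -> exists w (yRw & x R^2 w)) — i.e. a generalized confluence (Geach) condition.
(a): condition met.
(b): condition met.
(c): condition met.
(d): fails — sR²t but no w with tRw and sR²w.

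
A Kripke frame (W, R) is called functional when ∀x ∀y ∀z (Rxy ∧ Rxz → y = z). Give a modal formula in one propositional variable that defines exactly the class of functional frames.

◇ψ → □ψ

This is partial functionality; the standard corresponding axiom is CD: ◇ψ → □ψ.
Suppose ◇ψ→□ψ is valid. Take Rxy, Rxz and set V(ψ)={y}. Then ◇ψ at x, so □ψ at x, so ψ at z, i.e. z=y.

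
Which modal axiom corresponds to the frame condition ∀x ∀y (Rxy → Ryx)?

r → □◇r

The condition is symmetry. The B schema r → □◇r defines it.
Suppose r→□◇r is valid. Take Rxy and set V(r)={x}. Then r at x, so □◇r at x, so ◇r at y, so some z with Ryz has r; z=x, i.e. Ryx.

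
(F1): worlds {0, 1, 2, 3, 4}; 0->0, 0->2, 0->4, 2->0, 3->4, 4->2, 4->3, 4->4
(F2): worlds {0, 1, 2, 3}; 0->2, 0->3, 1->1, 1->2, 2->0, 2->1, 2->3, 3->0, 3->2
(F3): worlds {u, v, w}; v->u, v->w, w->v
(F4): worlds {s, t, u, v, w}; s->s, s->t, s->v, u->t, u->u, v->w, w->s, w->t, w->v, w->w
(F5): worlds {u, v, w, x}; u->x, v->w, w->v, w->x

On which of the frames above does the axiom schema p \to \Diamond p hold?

none

Frame correspondent (Sahlqvist): \forall x Rxx — i.e. reflexivity.
(F1): fails — world 1 does not see itself.
(F2): fails — world 0 does not see itself.
(F3): fails — world u does not see itself.
(F4): fails — world t does not see itself.
(F5): fails — world u does not see itself.
Valid on no frame.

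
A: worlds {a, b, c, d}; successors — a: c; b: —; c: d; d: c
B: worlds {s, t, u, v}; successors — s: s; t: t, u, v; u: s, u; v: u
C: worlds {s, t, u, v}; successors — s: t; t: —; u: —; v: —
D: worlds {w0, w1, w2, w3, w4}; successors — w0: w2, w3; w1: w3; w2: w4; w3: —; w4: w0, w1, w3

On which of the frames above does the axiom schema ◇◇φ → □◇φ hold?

Frame correspondent (Sahlqvist): ∀x ∀y ∀z ((xR²y ∧ xRz) → ∃w (y = w ∧ zRw)) — i.e. a generalized confluence (Geach) condition.
A: holds.
B: fails — tR²s, tRt but no w with s=w and tRw.
C: holds.
D: fails — w0R²w4, w0Rw3 but no w with w4=w and w3Rw.
Valid on: A, C.

A, C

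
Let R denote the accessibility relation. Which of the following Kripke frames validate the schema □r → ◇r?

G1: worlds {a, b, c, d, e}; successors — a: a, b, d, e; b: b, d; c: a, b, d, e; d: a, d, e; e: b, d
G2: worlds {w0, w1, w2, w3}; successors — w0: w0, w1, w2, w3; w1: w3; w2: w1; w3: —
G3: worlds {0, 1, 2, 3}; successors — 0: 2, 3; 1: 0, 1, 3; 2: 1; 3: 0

Frame correspondent (Sahlqvist): ∀x ∃y Rxy — i.e. seriality.
G1: holds.
G2: fails — world w3 has no successor.
G3: holds.

G1, G3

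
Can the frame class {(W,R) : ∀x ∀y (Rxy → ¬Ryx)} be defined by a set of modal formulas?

Any modally definable frame class is closed under surjective bounded morphisms.
The 5-cycle (worlds w0,w1,w2,w3,w4 with w0→w1→w2→w3→w4→w0) is asymmetric. Mapping every world to a single reflexive point • is a surjective bounded morphism, and the reflexive point is not asymmetric (R•• but asymmetry requires ¬R••).
Hence asymmetry is not modally definable.

No — not modally definable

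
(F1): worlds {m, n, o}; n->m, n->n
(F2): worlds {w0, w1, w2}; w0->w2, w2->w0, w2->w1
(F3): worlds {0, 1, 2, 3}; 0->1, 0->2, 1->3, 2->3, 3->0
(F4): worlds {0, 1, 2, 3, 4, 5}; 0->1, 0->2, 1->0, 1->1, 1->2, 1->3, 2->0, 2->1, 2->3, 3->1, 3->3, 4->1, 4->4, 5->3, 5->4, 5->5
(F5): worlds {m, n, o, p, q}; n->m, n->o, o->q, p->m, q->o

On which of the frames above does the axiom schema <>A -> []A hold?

This is the axiom for partial functionality; its first-order frame correspondent is forall x forall y forall z (Rxy & Rxz -> y = z).
(F1): fails — n sees both m and n.
(F2): fails — w2 sees both w0 and w1.
(F3): fails — 0 sees both 1 and 2.
(F4): fails — 0 sees both 1 and 2.
(F5): fails — n sees both m and o.

none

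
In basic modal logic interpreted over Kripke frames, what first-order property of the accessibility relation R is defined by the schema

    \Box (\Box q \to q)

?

Suppose □(□q→q) is valid. Take Rxy and set V(q)={w : Ryw}. Then at y, □q holds; since □(□q→q) at x, □q→q at y, so q at y, i.e. Ryy.
Conversely, on a frame with shift-reflexivity the schema holds at every world under every valuation.
So the correspondent is shift-reflexivity.

shift-reflexivity: \forall x \forall y (Rxy \to Ryy)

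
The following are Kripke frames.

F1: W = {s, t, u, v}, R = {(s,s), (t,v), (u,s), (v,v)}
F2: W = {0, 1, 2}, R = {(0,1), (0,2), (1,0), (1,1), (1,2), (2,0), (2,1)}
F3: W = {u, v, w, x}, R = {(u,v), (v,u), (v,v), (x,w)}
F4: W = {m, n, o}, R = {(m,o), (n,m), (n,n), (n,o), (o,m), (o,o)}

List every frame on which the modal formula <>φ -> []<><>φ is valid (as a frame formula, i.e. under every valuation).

F1, F2

The schema corresponds to a generalized confluence (Geach) condition: forall x forall y forall z ((xRy & xRz) -> exists w (y = w & z R^2 w)).
F1: condition met.
F2: condition met.
F3: fails — xRw, xRw but no t with w=t and wR²t.
F4: fails — nRn, nRm but no w with n=w and mR²w.
Valid on: F1, F2.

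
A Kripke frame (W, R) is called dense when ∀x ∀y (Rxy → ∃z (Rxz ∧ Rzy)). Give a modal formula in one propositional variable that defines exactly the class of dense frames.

The condition is density. The C4 schema □□q → □q defines it.

□□q → □q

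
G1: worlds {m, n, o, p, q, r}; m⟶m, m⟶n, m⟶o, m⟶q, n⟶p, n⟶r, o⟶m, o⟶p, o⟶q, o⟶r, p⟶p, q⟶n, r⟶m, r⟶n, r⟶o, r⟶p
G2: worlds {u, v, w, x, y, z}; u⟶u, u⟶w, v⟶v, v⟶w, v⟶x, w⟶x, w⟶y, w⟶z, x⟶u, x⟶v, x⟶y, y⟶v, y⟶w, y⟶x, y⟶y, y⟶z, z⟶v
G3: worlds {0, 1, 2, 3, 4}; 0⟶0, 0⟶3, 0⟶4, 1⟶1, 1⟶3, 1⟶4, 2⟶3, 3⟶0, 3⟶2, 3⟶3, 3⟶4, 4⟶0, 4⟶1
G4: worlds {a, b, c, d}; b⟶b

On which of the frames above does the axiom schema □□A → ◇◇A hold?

Frame correspondent (Sahlqvist): ∀x ∃w (xR²w ∧ xR²w) — i.e. a generalized confluence (Geach) condition.
G1: holds.
G2: holds.
G3: holds.
G4: fails — at a but no w with aR²w and aR²w.

G1, G2, G3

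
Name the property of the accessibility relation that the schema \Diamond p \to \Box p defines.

Partial functionality

Suppose ◇p→□p is valid. Take Rxy, Rxz and set V(p)={y}. Then ◇p at x, so □p at x, so p at z, i.e. z=y.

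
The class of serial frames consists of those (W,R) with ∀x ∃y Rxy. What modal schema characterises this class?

□s → ◇s

This is seriality; the standard corresponding axiom is D: □s → ◇s.
Suppose □s→◇s is valid. At any x set V(s)=W. Then □s at x, so ◇s at x, so x has a successor.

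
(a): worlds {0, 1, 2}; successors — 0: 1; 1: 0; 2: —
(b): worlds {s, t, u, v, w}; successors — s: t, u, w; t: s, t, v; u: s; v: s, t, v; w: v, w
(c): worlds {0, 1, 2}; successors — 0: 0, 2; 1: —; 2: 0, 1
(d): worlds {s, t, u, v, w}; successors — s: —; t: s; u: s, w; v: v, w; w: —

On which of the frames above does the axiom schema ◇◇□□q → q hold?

(a)

The schema corresponds to a generalized confluence (Geach) condition: ∀x ∀y (xR²y → ∃w (yR²w ∧ x = w)).
(a): holds.
(b): fails — uR²w but no w* with wR²w* and u=w*.
(c): fails — 0R²1 but no w with 1R²w and 0=w.
(d): fails — vR²w but no w* with wR²w* and v=w*.
Valid on: (a).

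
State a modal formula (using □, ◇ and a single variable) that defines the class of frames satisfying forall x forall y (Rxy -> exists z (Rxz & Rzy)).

□□r → □r

This is density; the standard corresponding axiom is C4: □□r → □r.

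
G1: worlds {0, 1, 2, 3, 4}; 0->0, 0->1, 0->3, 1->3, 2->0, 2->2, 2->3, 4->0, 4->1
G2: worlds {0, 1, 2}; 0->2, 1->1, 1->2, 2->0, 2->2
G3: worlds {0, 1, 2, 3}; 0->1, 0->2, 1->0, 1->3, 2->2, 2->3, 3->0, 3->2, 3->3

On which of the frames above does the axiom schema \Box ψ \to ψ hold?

none

Frame correspondent (Sahlqvist): \forall x Rxx — i.e. reflexivity.
G1: fails — world 1 does not see itself.
G2: fails — world 0 does not see itself.
G3: fails — world 0 does not see itself.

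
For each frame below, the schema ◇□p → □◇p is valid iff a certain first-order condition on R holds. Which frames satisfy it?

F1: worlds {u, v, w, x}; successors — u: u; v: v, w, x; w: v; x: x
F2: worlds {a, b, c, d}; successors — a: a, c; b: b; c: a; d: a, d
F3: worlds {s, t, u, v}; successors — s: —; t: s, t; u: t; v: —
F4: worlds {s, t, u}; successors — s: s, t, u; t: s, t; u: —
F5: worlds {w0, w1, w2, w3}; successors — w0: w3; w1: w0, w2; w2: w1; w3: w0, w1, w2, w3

F2

Frame correspondent (Sahlqvist): ∀x ∀y ∀z (Rxy ∧ Rxz → ∃w (Ryw ∧ Rzw)) — i.e. convergence.
F1: fails — Rvw and Rvx but w and x have no common successor.
F2: ✓.
F3: fails — Rtt and Rts but t and s have no common successor.
F4: fails — Rsu and Rsu but u and u have no common successor.
F5: fails — Rw1w2 and Rw1w0 but w2 and w0 have no common successor.
Valid on: F2.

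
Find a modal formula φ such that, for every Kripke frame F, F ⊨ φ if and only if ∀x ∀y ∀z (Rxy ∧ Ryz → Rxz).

□q → □□q

This is transitivity; the standard corresponding axiom is 4: □q → □□q.
Suppose □q→□□q is valid. Take Rxy, Ryz and set V(q)={w : Rxw}. Then □q at x, so □□q at x, so □q at y, so q at z, i.e. Rxz.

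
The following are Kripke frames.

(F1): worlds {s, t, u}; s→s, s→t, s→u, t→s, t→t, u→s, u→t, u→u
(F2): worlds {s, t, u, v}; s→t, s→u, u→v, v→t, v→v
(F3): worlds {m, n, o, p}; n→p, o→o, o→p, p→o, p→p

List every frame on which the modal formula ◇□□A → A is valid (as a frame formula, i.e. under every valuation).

The schema corresponds to a generalized confluence (Geach) condition: ∀x ∀y (xRy → ∃w (yR²w ∧ x = w)).
(F1): ✓.
(F2): fails — sRt but no w with tR²w and s=w.
(F3): fails — nRp but no w with pR²w and n=w.
Valid on: (F1).

(F1)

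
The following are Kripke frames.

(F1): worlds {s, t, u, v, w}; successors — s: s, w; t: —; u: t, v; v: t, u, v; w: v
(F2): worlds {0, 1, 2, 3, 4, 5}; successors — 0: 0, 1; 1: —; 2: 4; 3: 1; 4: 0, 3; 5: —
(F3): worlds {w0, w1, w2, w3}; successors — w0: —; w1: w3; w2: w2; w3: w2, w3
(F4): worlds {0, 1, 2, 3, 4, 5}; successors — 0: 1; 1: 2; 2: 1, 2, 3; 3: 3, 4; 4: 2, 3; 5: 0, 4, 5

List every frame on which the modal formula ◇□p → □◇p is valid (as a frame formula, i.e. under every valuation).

This is the axiom for convergence; its first-order frame correspondent is ∀x ∀y ∀z (Rxy ∧ Rxz → ∃w (Ryw ∧ Rzw)).
(F1): fails — Rsw and Rss but w and s have no common successor.
(F2): fails — R00 and R01 but 0 and 1 have no common successor.
(F3): holds.
(F4): fails — R23 and R21 but 3 and 1 have no common successor.

(F3)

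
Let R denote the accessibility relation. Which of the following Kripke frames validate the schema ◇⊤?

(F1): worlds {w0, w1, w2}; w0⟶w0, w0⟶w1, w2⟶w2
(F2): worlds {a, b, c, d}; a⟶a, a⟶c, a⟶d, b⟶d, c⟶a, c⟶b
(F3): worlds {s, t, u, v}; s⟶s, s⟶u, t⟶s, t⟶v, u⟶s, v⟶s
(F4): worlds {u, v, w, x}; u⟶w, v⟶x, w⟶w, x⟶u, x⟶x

(F3), (F4)

Frame correspondent (Sahlqvist): ∀x ∃y Rxy — i.e. seriality.
(F1): fails — world w1 has no successor.
(F2): fails — world d has no successor.
(F3): ✓.
(F4): ✓.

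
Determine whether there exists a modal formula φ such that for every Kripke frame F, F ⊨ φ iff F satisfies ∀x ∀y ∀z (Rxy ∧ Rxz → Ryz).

Yes: it is the Euclidean property, defined by the 5 schema ◇p → □◇p.

Definable; ◇p → □◇p defines it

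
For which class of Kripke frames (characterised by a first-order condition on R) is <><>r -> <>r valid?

transitivity

This is a form of the 4 axiom.
It corresponds to transitivity: forall x forall y forall z (Rxy & Ryz -> Rxz).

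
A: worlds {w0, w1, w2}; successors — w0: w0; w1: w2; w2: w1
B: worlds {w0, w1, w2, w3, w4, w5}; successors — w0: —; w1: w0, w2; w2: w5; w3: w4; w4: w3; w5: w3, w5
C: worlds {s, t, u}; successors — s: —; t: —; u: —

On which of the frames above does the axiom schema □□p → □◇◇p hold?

Frame correspondent (Sahlqvist): ∀x ∀z (xRz → ∃w (xR²w ∧ zR²w)) — i.e. a generalized confluence (Geach) condition.
A: fails — w1Rw2 but no w with w1R²w and w2R²w.
B: fails — w1Rw0 but no w with w1R²w and w0R²w.
C: condition met.

C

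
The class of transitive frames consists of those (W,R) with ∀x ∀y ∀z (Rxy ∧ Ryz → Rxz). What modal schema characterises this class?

□ψ → □□ψ

This is transitivity; the standard corresponding axiom is 4: □ψ → □□ψ.
Suppose □ψ→□□ψ is valid. Take Rxy, Ryz and set V(ψ)={w : Rxw}. Then □ψ at x, so □□ψ at x, so □ψ at y, so ψ at z, i.e. Rxz.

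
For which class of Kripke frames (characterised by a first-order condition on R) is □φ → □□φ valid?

Transitivity

This schema is the 4 axiom.
Its frame correspondent is transitivity — ∀x ∀y ∀z (Rxy ∧ Ryz → Rxz).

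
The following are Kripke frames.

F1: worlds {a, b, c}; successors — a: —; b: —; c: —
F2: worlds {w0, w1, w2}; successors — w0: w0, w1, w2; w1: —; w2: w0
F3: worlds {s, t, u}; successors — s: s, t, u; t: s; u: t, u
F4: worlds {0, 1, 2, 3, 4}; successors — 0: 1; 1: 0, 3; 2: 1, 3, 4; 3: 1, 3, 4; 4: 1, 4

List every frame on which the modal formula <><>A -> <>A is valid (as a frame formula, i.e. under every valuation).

Frame correspondent (Sahlqvist): forall x forall y forall z (Rxy & Ryz -> Rxz) — i.e. transitivity.
F1: satisfies the condition.
F2: fails — Rw2w0 and Rw0w1 but not Rw2w1.
F3: fails — Rut and Rts but not Rus.
F4: fails — R10 and R01 but not R11.
Valid on: F1.

F1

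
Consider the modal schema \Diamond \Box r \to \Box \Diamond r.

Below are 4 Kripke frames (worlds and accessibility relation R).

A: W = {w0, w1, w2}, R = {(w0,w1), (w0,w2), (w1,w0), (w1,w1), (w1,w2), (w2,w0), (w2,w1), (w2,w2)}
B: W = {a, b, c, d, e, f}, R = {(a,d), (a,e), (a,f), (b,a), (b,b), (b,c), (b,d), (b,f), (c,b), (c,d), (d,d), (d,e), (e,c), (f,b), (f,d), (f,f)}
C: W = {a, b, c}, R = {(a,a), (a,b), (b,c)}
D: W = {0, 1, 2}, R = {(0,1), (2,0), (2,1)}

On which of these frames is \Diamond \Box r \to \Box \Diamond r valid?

Frame correspondent (Sahlqvist): \forall x \forall y \forall z (Rxy \wedge Rxz \to \exists w (Ryw \wedge Rzw)) — i.e. convergence.
A: holds.
B: fails — Rae and Rad but e and d have no common successor.
C: fails — Raa and Rab but a and b have no common successor.
D: fails — R01 and R01 but 1 and 1 have no common successor.

A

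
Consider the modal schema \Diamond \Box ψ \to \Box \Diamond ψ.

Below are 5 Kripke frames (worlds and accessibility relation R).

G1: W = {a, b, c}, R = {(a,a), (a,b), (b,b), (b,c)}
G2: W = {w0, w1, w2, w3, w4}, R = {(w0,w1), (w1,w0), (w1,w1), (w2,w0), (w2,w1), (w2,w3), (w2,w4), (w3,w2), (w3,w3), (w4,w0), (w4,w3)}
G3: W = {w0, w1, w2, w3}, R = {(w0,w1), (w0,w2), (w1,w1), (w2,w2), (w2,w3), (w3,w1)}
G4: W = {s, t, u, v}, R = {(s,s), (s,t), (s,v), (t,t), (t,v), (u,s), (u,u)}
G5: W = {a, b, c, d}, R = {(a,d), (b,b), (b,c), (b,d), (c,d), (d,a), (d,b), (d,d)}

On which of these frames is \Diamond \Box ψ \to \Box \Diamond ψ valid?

Frame correspondent (Sahlqvist): \forall x \forall y \forall z (Rxy \wedge Rxz \to \exists w (Ryw \wedge Rzw)) — i.e. convergence.
G1: fails — Rbc and Rbc but c and c have no common successor.
G2: fails — Rw2w4 and Rw2w0 but w4 and w0 have no common successor.
G3: fails — Rw0w1 and Rw0w2 but w1 and w2 have no common successor.
G4: fails — Rsv and Rsv but v and v have no common successor.
G5: ✓.
Valid on: G5.

G5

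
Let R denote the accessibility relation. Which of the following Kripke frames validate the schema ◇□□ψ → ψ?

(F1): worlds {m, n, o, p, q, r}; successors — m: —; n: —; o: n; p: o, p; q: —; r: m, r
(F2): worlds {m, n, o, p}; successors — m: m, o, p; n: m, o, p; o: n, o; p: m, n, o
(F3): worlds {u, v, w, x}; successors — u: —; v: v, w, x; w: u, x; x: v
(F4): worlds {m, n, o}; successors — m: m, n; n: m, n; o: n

(F2)

Frame correspondent (Sahlqvist): ∀x ∀y (xRy → ∃w (yR²w ∧ x = w)) — i.e. a generalized confluence (Geach) condition.
(F1): fails — oRn but no w with nR²w and o=w.
(F2): holds.
(F3): fails — wRu but no t with uR²t and w=t.
(F4): fails — oRn but no w with nR²w and o=w.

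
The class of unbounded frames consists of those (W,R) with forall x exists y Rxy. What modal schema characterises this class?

The condition is seriality. The D schema □r → ◇r defines it.

□r → ◇r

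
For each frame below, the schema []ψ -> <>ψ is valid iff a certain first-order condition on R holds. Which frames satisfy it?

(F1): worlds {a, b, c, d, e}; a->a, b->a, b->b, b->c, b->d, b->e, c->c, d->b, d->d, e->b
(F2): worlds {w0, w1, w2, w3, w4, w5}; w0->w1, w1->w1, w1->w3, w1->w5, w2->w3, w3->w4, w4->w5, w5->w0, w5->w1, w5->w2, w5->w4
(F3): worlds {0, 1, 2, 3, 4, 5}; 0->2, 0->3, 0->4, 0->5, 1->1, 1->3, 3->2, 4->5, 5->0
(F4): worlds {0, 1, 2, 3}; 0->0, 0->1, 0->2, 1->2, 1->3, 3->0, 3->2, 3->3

The schema corresponds to seriality: forall x exists y Rxy.
(F1): holds.
(F2): holds.
(F3): fails — world 2 has no successor.
(F4): fails — world 2 has no successor.
Valid on: (F1), (F2).

(F1), (F2)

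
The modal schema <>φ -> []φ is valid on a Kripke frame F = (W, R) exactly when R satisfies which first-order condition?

This is the CD axiom.
Its frame correspondent is partial functionality — forall x forall y forall z (Rxy & Rxz -> y = z).

partial functionality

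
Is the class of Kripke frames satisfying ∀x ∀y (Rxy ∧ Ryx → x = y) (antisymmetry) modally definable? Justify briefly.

Not definable by any modal formula

Any modally definable frame class is closed under surjective bounded morphisms.
The 8-cycle (worlds a,b,c,d,e,f,g,h with a→b→c→d→e→f→g→h→a) is antisymmetric. Sending even-indexed worlds to s and odd-indexed worlds to t is a surjective bounded morphism onto the two-world frame with s↔t, which is not antisymmetric.
So the class is not modally definable.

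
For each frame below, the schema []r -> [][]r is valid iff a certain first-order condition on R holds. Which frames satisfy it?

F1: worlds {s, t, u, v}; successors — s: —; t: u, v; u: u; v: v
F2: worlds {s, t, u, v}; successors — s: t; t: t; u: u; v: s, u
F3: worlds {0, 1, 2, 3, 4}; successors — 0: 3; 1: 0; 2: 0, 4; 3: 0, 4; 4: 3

F1

This is the axiom for transitivity; its first-order frame correspondent is forall x forall y forall z (Rxy & Ryz -> Rxz).
F1: satisfies the condition.
F2: fails — Rvs and Rst but not Rvt.
F3: fails — R10 and R03 but not R13.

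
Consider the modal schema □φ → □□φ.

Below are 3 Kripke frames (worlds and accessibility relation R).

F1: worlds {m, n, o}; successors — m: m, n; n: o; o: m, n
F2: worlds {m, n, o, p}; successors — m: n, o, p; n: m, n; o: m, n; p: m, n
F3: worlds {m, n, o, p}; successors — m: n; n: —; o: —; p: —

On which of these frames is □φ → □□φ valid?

F3

Frame correspondent (Sahlqvist): ∀x ∀y ∀z (Rxy ∧ Ryz → Rxz) — i.e. transitivity.
F1: fails — Ron and Rno but not Roo.
F2: fails — Rom and Rmo but not Roo.
F3: ✓.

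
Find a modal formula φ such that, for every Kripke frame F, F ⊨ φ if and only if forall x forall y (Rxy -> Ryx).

ψ → □◇ψ

A defining formula is ψ → □◇ψ (the B axiom).
Suppose ψ→□◇ψ is valid. Take Rxy and set V(ψ)={x}. Then ψ at x, so □◇ψ at x, so ◇ψ at y, so some z with Ryz has ψ; z=x, i.e. Ryx.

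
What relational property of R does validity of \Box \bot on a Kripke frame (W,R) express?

emptiness of R

□⊥ is valid iff no world has any successor (otherwise □⊥ fails at any world with one).
The converse is a direct semantic check.
So the correspondent is emptiness of R.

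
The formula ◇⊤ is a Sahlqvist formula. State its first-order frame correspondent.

seriality: ∀x ∃y Rxy

◇⊤ holds at w iff w has a successor, so frame-validity of ◇⊤ is exactly seriality. Equivalently via □r → ◇r:
Suppose □r→◇r is valid. At any x set V(r)=W. Then □r at x, so ◇r at x, so x has a successor.
Conversely, on a frame with seriality the schema holds at every world under every valuation.
So the correspondent is seriality.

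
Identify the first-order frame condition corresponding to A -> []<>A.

Suppose A→□◇A is valid. Take Rxy and set V(A)={x}. Then A at x, so □◇A at x, so ◇A at y, so some z with Ryz has A; z=x, i.e. Ryx.

symmetry: forall x forall y (Rxy -> Ryx)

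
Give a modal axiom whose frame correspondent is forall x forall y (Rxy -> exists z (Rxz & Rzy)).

□□q → □q

A defining formula is □□q → □q (the C4 axiom).
Suppose □□q→□q is valid. Take Rxy and set V(q)={w : xR²w}. Then □□q at x, so □q at x, so q at y, i.e. ∃z(Rxz∧Rzy).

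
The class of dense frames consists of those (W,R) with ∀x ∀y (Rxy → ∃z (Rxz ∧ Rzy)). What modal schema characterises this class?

This is density; the standard corresponding axiom is C4: □□ψ → □ψ.
Suppose □□ψ→□ψ is valid. Take Rxy and set V(ψ)={w : xR²w}. Then □□ψ at x, so □ψ at x, so ψ at y, i.e. ∃z(Rxz∧Rzy).

□□ψ → □ψ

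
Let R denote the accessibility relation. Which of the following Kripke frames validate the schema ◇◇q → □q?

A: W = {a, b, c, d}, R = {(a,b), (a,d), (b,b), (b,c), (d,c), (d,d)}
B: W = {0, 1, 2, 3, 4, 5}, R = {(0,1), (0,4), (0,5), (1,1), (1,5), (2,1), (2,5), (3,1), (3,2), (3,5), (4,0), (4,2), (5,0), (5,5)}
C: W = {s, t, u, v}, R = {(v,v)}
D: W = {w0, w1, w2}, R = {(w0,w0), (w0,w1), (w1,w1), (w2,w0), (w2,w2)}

C

The schema corresponds to a generalized confluence (Geach) condition: ∀x ∀y ∀z ((xR²y ∧ xRz) → ∃w (y = w ∧ z = w)).
A: fails — aR²b, aRd but b ≠ d.
B: fails — 0R²0, 0R1 but 0 ≠ 1.
C: ✓.
D: fails — w0R²w0, w0Rw1 but w0 ≠ w1.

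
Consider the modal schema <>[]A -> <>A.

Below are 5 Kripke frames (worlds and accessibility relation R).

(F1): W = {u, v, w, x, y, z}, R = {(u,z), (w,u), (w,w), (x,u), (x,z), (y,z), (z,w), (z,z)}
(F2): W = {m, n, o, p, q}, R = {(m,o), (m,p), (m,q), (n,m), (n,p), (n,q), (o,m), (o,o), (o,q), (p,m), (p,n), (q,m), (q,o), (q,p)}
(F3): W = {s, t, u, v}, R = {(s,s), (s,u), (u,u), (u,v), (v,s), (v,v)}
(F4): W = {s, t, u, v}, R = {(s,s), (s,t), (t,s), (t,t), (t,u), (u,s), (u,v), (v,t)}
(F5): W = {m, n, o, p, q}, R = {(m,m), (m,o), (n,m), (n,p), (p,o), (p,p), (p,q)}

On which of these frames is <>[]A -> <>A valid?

(F3)

The schema corresponds to a generalized confluence (Geach) condition: forall x forall y (xRy -> exists w (yRw & xRw)).
(F1): fails — wRu but no t with uRt and wRt.
(F2): fails — mRp but no w with pRw and mRw.
(F3): condition met.
(F4): fails — uRv but no w with vRw and uRw.
(F5): fails — mRo but no w with oRw and mRw.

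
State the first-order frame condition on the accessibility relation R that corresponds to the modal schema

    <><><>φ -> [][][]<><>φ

This is a Sahlqvist (Geach-type) schema ◇^3□^0φ → □^3◇^2φ.
Minimal-valuation argument: fix x; take any y with xR^3y and any z with xR^3z. Set V(φ) to the set of worlds R-reachable from y in exactly 0 steps. Then □^0φ holds at y, so the antecedent holds at x; validity forces ◇^2φ at z, giving a w with zR^2w and yR^0w.
First-order correspondent: forall x forall y forall z ((x R^3 y & x R^3 z) -> exists w (y = w & z R^2 w)).

forall x forall y forall z ((x R^3 y & x R^3 z) -> exists w (y = w & z R^2 w))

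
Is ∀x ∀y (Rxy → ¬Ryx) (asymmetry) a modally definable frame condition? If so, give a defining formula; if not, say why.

If a class were modally definable it would be closed under surjective bounded morphisms (Goldblatt–Thomason).
The 5-cycle (worlds w0,w1,w2,w3,w4 with w0→w1→w2→w3→w4→w0) is asymmetric. Mapping every world to a single reflexive point • is a surjective bounded morphism, and the reflexive point is not asymmetric (R•• but asymmetry requires ¬R••).
So the class is not modally definable.

Not modally definable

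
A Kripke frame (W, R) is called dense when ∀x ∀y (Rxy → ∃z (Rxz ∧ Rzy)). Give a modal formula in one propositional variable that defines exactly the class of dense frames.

□□p → □p

This is density; the standard corresponding axiom is C4: □□p → □p.
Suppose □□p→□p is valid. Take Rxy and set V(p)={w : xR²w}. Then □□p at x, so □p at x, so p at y, i.e. ∃z(Rxz∧Rzy).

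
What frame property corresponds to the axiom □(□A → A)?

Suppose □(□A→A) is valid. Take Rxy and set V(A)={w : Ryw}. Then at y, □A holds; since □(□A→A) at x, □A→A at y, so A at y, i.e. Ryy.

shift-reflexivity: ∀x ∀y (Rxy → Ryy)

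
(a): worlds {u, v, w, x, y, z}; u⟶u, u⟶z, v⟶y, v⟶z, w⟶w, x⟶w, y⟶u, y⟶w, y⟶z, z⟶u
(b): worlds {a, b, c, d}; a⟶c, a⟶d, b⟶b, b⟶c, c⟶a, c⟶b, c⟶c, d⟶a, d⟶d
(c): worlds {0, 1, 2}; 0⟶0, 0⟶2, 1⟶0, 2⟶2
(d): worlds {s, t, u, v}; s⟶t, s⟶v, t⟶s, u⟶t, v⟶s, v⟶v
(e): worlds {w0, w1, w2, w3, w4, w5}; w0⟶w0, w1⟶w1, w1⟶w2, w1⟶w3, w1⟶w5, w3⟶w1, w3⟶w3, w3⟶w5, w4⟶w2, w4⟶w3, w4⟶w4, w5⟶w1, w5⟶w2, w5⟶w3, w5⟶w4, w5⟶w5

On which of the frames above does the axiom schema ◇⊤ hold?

The schema corresponds to seriality: ∀x ∃y Rxy.
(a): ✓.
(b): ✓.
(c): ✓.
(d): ✓.
(e): fails — world w2 has no successor.
Valid on: (a), (b), (c), (d).

(a), (b), (c), (d)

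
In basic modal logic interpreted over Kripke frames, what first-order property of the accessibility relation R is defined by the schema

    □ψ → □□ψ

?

Transitivity

Suppose □ψ→□□ψ is valid. Take Rxy, Ryz and set V(ψ)={w : Rxw}. Then □ψ at x, so □□ψ at x, so □ψ at y, so ψ at z, i.e. Rxz.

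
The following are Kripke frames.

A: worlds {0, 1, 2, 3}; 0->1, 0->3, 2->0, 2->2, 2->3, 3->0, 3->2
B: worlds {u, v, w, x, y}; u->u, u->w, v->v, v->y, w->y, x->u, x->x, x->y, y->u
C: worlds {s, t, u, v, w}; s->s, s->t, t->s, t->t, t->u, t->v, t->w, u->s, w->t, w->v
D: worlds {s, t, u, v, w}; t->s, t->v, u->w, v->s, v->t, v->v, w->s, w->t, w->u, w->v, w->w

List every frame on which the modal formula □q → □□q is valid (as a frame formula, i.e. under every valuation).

none

This is the axiom for transitivity; its first-order frame correspondent is ∀x ∀y ∀z (Rxy ∧ Ryz → Rxz).
A: fails — R32 and R23 but not R33.
B: fails — Ruw and Rwy but not Ruy.
C: fails — Rwt and Rts but not Rws.
D: fails — Rtv and Rvt but not Rtt.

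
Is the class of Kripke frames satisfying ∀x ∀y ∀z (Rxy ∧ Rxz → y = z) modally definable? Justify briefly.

The condition is partial functionality. A defining modal formula is ◇r → □r.
Suppose ◇r→□r is valid. Take Rxy, Rxz and set V(r)={y}. Then ◇r at x, so □r at x, so r at z, i.e. z=y.

Yes, by ◇r → □r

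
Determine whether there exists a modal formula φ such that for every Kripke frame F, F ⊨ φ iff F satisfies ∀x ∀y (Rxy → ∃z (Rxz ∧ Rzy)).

Definable; □□p → □p defines it

Yes: it is density, defined by the C4 schema □□p → □p.
Suppose □□p→□p is valid. Take Rxy and set V(p)={w : xR²w}. Then □□p at x, so □p at x, so p at y, i.e. ∃z(Rxz∧Rzy).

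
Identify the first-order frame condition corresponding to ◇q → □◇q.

The Euclidean property

This schema is the 5 axiom.
Its frame correspondent is the Euclidean property — ∀x ∀y ∀z (Rxy ∧ Rxz → Ryz).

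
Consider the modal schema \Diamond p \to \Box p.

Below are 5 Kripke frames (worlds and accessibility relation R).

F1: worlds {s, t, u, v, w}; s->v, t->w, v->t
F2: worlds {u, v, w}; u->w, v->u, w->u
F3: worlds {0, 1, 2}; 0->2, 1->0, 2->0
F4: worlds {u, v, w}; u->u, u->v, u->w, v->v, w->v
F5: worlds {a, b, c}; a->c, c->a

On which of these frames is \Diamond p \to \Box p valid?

F1, F2, F3, F5

Frame correspondent (Sahlqvist): \forall x \forall y \forall z (Rxy \wedge Rxz \to y = z) — i.e. partial functionality.
F1: ✓.
F2: ✓.
F3: ✓.
F4: fails — u sees both u and v.
F5: ✓.
Valid on: F1, F2, F3, F5.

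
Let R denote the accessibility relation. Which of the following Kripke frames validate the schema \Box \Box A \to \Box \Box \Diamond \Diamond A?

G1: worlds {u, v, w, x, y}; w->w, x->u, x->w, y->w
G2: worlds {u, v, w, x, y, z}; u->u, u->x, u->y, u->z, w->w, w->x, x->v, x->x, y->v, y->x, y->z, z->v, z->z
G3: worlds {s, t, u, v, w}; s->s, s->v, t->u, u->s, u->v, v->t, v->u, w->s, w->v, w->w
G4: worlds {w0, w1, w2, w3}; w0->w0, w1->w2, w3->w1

The schema corresponds to a generalized confluence (Geach) condition: \forall x \forall z (x R^2 z \to \exists w (x R^2 w \wedge z R^2 w)).
G1: holds.
G2: fails — uR²v but no t with uR²t and vR²t.
G3: holds.
G4: fails — w3R²w2 but no w with w3R²w and w2R²w.
Valid on: G1, G3.

G1, G3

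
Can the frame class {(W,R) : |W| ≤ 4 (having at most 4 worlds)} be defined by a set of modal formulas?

If a class were modally definable it would be closed under disjoint unions (Goldblatt–Thomason).
Any modal formula valid on each of 5 disjoint one-world frames is valid on their disjoint union (validity is preserved under disjoint unions). Each one-world frame has |W|=1≤4, but the union has |W|=5.
So the class is not modally definable.

No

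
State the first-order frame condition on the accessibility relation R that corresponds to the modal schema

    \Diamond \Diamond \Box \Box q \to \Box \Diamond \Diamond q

\forall x \forall y \forall z ((x R^2 y \wedge xRz) \to \exists w (y R^2 w \wedge z R^2 w))

This is a Sahlqvist (Geach-type) schema ◇^2□^2q → □^1◇^2q.
Minimal-valuation argument: fix x; take any y with xR^2y and any z with xR^1z. Set V(q) to the set of worlds R-reachable from y in exactly 2 steps. Then □^2q holds at y, so the antecedent holds at x; validity forces ◇^2q at z, giving a w with zR^2w and yR^2w.
First-order correspondent: \forall x \forall y \forall z ((x R^2 y \wedge xRz) \to \exists w (y R^2 w \wedge z R^2 w)).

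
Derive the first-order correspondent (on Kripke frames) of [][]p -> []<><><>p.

This is a Sahlqvist (Geach-type) schema ◇^0□^2p → □^1◇^3p.
First-order correspondent: forall x forall z (xRz -> exists w (x R^2 w & z R^3 w)).

forall x forall z (xRz -> exists w (x R^2 w & z R^3 w))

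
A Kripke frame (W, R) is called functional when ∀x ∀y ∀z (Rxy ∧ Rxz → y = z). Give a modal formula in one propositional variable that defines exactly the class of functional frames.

The condition is partial functionality. The CD schema ◇q → □q defines it.

◇q → □q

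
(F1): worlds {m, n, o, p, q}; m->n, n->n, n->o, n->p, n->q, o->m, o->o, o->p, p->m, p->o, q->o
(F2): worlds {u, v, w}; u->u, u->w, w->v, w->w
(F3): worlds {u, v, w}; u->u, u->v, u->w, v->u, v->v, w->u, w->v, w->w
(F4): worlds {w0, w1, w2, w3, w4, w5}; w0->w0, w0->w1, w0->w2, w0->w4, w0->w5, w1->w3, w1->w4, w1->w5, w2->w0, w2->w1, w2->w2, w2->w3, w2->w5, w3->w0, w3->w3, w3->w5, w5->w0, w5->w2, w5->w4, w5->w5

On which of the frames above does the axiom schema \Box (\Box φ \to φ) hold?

The schema corresponds to shift-reflexivity: \forall x \forall y (Rxy \to Ryy).
(F1): fails — Rom but not Rmm.
(F2): fails — Rwv but not Rvv.
(F3): satisfies the condition.
(F4): fails — Rw0w1 but not Rw1w1.
Valid on: (F3).

(F3)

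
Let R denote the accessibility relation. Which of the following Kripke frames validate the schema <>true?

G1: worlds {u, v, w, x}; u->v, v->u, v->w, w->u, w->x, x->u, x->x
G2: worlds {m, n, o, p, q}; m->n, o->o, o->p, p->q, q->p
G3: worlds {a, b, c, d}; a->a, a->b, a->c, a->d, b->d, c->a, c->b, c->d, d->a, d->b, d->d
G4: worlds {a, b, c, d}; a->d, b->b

Frame correspondent (Sahlqvist): forall x exists y Rxy — i.e. seriality.
G1: condition met.
G2: fails — world n has no successor.
G3: condition met.
G4: fails — world c has no successor.
Valid on: G1, G3.

G1, G3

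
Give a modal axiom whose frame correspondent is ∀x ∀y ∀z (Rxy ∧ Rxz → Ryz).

◇p → □◇p

The condition is the Euclidean property. The 5 schema ◇p → □◇p defines it.
Suppose ◇p→□◇p is valid. Take Rxy, Rxz and set V(p)={y}. Then ◇p at x, so □◇p at x, so ◇p at z, so some w with Rzw has p; w=y, i.e. Rzy. By symmetry of the argument, Ryz.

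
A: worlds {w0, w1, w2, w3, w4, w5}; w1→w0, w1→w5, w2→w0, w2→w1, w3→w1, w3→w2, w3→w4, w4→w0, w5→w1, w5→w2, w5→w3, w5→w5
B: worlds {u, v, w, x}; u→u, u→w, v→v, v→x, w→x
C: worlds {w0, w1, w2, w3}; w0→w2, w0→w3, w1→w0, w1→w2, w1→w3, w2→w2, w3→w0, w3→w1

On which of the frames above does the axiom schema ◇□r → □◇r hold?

The schema corresponds to convergence: ∀x ∀y ∀z (Rxy ∧ Rxz → ∃w (Ryw ∧ Rzw)).
A: fails — Rw1w5 and Rw1w0 but w5 and w0 have no common successor.
B: fails — Ruw and Ruu but w and u have no common successor.
C: fails — Rw0w2 and Rw0w3 but w2 and w3 have no common successor.
Valid on no frame.

none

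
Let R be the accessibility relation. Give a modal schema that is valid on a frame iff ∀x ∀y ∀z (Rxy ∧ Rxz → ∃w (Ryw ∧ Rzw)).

This is convergence; the standard corresponding axiom is .2: ◇□p → □◇p.
Suppose ◇□p→□◇p is valid. Take Rxy, Rxz and set V(p)={w : Ryw}. Then □p at y so ◇□p at x, so □◇p at x, so ◇p at z, giving w with Rzw and Ryw.

◇□p → □◇p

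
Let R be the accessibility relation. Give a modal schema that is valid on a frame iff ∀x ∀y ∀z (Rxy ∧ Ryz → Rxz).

□p → □□p

The condition is transitivity. The 4 schema □p → □□p defines it.
Suppose □p→□□p is valid. Take Rxy, Ryz and set V(p)={w : Rxw}. Then □p at x, so □□p at x, so □p at y, so p at z, i.e. Rxz.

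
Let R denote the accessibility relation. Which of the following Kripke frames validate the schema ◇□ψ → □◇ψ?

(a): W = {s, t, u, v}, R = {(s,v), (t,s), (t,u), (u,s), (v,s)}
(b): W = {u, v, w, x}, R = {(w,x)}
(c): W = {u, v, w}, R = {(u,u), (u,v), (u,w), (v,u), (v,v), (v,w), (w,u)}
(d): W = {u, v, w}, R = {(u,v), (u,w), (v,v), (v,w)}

(c)

Frame correspondent (Sahlqvist): ∀x ∀y ∀z (Rxy ∧ Rxz → ∃w (Ryw ∧ Rzw)) — i.e. convergence.
(a): fails — Rts and Rtu but s and u have no common successor.
(b): fails — Rwx and Rwx but x and x have no common successor.
(c): satisfies the condition.
(d): fails — Ruv and Ruw but v and w have no common successor.
Valid on: (c).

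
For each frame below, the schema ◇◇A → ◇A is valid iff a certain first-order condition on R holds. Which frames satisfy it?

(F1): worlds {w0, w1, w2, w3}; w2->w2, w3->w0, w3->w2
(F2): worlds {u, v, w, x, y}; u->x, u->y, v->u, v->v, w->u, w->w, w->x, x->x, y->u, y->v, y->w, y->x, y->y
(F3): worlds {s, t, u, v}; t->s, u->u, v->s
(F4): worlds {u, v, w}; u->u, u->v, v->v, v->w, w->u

(F1), (F3)

Frame correspondent (Sahlqvist): ∀x ∀y ∀z (Rxy ∧ Ryz → Rxz) — i.e. transitivity.
(F1): satisfies the condition.
(F2): fails — Rwu and Ruy but not Rwy.
(F3): satisfies the condition.
(F4): fails — Ruv and Rvw but not Ruw.
Valid on: (F1), (F3).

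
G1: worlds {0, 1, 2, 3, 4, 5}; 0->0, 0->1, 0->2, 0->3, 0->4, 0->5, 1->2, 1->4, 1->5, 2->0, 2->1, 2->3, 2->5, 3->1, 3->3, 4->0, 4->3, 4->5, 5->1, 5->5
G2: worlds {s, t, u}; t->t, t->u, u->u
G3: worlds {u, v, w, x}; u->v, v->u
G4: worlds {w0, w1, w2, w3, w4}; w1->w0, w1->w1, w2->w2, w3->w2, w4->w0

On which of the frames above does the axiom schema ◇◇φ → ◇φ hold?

Frame correspondent (Sahlqvist): ∀x ∀y ∀z (Rxy ∧ Ryz → Rxz) — i.e. transitivity.
G1: fails — R12 and R20 but not R10.
G2: ✓.
G3: fails — Ruv and Rvu but not Ruu.
G4: ✓.

G2, G4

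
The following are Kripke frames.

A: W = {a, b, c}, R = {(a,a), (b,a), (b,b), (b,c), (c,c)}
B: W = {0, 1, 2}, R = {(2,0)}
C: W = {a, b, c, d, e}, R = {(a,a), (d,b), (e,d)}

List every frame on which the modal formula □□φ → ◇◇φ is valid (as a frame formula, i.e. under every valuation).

This is the axiom for a generalized confluence (Geach) condition; its first-order frame correspondent is ∀x ∃w (xR²w ∧ xR²w).
A: ✓.
B: fails — at 0 but no w with 0R²w and 0R²w.
C: fails — at b but no w with bR²w and bR²w.

A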